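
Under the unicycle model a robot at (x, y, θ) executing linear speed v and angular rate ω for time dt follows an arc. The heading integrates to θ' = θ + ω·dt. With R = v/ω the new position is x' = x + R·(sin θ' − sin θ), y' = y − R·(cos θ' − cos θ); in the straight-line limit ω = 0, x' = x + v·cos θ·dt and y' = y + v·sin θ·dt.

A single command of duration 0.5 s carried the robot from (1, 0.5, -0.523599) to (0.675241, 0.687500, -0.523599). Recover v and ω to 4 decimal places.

v = -0.7500, ω = 0.0000

Δθ = -0.523599 − -0.523599 = 0.000000
ω = Δθ/dt = 0.000000/0.5 = 0.0000
ω = 0 → v = (Δx·cos θ + Δy·sin θ)/dt = -0.7500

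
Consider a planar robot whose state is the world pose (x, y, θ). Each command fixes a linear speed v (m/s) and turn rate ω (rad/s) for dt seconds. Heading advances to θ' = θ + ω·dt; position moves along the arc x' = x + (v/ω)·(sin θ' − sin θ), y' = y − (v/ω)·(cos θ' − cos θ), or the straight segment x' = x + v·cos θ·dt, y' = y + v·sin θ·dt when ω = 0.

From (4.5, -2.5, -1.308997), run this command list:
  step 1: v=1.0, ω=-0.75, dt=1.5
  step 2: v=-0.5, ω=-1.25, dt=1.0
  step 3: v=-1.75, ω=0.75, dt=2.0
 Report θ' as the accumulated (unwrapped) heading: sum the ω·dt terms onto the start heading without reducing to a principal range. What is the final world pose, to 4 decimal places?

step 1: θ'=-2.4340 (R=-1.3333) → pose (4.0788, -3.8583, -2.4340)
step 2: θ'=-3.6840 (R=0.4000) → pose (4.5453, -3.8197, -3.6840)
step 3: θ'=-2.1840 (R=-2.3333) → pose (7.6579, -3.1641, -2.1840)

(7.6579, -3.1641, -2.1840)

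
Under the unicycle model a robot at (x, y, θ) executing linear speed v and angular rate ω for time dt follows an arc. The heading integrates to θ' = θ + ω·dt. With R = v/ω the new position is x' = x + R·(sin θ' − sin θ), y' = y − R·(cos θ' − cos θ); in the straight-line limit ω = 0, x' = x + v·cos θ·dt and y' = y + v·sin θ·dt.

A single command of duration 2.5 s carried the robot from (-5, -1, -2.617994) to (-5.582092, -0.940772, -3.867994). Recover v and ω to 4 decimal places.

Δθ = -3.867994 − -2.617994 = -1.250000
ω = Δθ/dt = -1.250000/2.5 = -0.5000
R = Δx/(sin θ' − sin θ) = -0.5000
v = R·ω = -0.5000·-0.5000 = 0.2500

v = 0.2500, ω = -0.5000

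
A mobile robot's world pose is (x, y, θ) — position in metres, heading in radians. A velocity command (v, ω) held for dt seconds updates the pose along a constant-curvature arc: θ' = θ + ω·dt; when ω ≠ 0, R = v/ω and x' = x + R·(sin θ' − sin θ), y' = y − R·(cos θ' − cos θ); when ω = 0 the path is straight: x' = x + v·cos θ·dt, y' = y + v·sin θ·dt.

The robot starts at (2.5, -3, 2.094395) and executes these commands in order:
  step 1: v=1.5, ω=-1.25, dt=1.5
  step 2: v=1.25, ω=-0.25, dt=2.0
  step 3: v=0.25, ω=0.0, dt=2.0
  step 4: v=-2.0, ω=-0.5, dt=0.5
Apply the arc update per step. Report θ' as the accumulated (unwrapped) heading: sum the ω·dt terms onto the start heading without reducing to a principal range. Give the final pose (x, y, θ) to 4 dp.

(5.3149, -1.0494, -0.5306)

step 1: θ'=0.2194 (R=-1.2000) → pose (3.2781, -1.2288, 0.2194)
step 2: θ'=-0.2806 (R=-5.0000) → pose (5.7509, -1.3045, -0.2806)
step 3: θ'=-0.2806 (straight) → pose (6.2314, -1.4429, -0.2806)
step 4: θ'=-0.5306 (R=4.0000) → pose (5.3149, -1.0494, -0.5306)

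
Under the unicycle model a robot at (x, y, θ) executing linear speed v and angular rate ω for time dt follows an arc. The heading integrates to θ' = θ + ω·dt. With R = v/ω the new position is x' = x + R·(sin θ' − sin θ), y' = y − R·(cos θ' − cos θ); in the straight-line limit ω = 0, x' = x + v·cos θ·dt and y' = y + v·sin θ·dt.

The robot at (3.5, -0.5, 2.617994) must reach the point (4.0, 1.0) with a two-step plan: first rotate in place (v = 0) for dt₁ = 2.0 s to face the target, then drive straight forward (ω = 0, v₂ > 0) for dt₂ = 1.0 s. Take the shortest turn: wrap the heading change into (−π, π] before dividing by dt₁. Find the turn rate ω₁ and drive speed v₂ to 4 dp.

heading to target = atan2(1−-0.5, 4−3.5) = 1.2490
Δθ = wrap(1.2490 − 2.6180) = -1.3689; ω₁ = Δθ/dt₁ = -0.6845
distance = √((4−3.5)² + (1−-0.5)²) = 1.5811; v₂ = distance/dt₂ = 1.5811

ω₁ = -0.6845, v₂ = 1.5811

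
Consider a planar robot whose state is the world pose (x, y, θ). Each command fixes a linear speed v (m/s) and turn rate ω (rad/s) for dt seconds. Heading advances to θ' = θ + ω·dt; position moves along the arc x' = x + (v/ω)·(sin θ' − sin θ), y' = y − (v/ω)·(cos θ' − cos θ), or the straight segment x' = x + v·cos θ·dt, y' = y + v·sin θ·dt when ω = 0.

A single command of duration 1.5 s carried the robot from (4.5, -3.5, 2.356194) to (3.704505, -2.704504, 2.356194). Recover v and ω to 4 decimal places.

v = 0.7500, ω = 0.0000

Δθ = 2.356194 − 2.356194 = 0.000000
ω = Δθ/dt = 0.000000/1.5 = 0.0000
ω = 0 → v = (Δx·cos θ + Δy·sin θ)/dt = 0.7500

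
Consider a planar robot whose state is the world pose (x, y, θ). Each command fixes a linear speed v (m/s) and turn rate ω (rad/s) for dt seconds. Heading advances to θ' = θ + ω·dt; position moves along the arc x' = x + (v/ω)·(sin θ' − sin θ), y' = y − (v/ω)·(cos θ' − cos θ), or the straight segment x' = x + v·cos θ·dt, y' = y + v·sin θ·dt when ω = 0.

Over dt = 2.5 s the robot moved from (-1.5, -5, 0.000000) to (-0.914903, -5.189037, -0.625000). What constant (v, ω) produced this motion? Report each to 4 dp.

v = 0.2500, ω = -0.2500

Δθ = -0.625000 − 0.000000 = -0.625000
ω = Δθ/dt = -0.625000/2.5 = -0.2500
R = Δx/(sin θ' − sin θ) = -1.0000
v = R·ω = -1.0000·-0.2500 = 0.2500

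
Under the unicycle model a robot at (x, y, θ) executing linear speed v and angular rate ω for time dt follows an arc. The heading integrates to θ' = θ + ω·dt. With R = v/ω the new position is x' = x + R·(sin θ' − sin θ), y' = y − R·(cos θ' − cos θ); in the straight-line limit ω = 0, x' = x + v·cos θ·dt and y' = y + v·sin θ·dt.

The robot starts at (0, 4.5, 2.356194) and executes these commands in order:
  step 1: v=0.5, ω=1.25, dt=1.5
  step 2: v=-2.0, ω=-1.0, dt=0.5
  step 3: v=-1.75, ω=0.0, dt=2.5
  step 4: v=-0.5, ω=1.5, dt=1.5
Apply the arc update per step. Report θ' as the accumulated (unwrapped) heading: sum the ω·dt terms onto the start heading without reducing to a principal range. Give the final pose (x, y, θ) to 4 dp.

(3.5735, 8.1669, 5.9812)

step 1: θ'=4.2312 (R=0.4000) → pose (-0.6374, 4.4023, 4.2312)
step 2: θ'=3.7312 (R=2.0000) → pose (0.0234, 5.1389, 3.7312)
step 3: θ'=3.7312 (straight) → pose (3.6597, 7.5716, 3.7312)
step 4: θ'=5.9812 (R=-0.3333) → pose (3.5735, 8.1669, 5.9812)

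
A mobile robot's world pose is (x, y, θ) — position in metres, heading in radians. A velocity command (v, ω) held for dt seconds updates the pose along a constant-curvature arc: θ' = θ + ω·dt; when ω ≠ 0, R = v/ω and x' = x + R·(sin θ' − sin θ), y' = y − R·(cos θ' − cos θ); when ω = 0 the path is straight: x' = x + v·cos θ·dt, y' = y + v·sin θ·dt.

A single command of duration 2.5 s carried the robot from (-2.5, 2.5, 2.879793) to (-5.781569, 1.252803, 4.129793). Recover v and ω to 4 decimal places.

Δθ = 4.129793 − 2.879793 = 1.250000
ω = Δθ/dt = 1.250000/2.5 = 0.5000
R = Δx/(sin θ' − sin θ) = 3.0000
v = R·ω = 3.0000·0.5000 = 1.5000

v = 1.5000, ω = 0.5000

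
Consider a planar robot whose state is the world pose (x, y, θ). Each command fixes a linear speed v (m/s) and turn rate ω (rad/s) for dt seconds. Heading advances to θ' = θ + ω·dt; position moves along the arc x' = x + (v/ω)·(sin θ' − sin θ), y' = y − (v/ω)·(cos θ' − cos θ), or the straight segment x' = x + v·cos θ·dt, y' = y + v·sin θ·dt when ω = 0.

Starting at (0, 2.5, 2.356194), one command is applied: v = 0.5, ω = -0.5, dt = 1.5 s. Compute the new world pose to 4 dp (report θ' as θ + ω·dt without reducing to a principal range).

(-0.2923, 3.1717, 1.6062)

θ' = 2.3562 + -0.5·1.5 = 1.6062
R = v/ω = 0.5/-0.5 = -1.0000
x' = 0 + -1.0000·(sin 1.6062 − sin 2.3562) = -0.2923
y' = 2.5 − -1.0000·(cos 1.6062 − cos 2.3562) = 3.1717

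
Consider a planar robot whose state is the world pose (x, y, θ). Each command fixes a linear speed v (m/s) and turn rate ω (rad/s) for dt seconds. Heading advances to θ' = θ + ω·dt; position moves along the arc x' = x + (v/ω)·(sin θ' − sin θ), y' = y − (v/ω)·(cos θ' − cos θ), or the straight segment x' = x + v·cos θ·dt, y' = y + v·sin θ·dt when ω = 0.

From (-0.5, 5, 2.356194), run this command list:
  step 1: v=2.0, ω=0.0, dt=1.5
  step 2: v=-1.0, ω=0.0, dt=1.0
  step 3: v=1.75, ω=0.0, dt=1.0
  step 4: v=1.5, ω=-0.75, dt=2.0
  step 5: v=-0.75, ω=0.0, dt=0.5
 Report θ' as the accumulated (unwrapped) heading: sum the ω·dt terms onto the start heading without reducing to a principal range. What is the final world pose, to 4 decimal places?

step 1: θ'=2.3562 (straight) → pose (-2.6213, 7.1213, 2.3562)
step 2: θ'=2.3562 (straight) → pose (-1.9142, 6.4142, 2.3562)
step 3: θ'=2.3562 (straight) → pose (-3.1516, 7.6517, 2.3562)
step 4: θ'=0.8562 (R=-2.0000) → pose (-3.2481, 10.3765, 0.8562)
step 5: θ'=0.8562 (straight) → pose (-3.4939, 10.0932, 0.8562)

(-3.4939, 10.0932, 0.8562)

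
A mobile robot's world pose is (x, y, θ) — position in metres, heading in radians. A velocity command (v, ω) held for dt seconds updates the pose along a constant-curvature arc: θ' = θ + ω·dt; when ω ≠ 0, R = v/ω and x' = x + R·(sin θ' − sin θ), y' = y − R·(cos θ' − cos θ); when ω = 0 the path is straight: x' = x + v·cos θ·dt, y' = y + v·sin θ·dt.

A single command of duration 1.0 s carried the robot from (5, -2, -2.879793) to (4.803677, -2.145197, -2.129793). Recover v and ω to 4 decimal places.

Δθ = -2.129793 − -2.879793 = 0.750000
ω = Δθ/dt = 0.750000/1.0 = 0.7500
R = Δx/(sin θ' − sin θ) = 0.3333
v = R·ω = 0.3333·0.7500 = 0.2500

v = 0.2500, ω = 0.7500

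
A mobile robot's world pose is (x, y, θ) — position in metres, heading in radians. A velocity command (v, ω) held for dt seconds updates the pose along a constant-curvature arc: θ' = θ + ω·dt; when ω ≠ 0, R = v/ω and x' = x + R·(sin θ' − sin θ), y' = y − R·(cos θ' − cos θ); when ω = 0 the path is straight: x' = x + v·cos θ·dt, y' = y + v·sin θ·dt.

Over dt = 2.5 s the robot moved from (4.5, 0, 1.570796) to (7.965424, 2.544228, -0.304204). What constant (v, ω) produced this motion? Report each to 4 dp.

v = 2.0000, ω = -0.7500

Δθ = -0.304204 − 1.570796 = -1.875000
ω = Δθ/dt = -1.875000/2.5 = -0.7500
R = Δx/(sin θ' − sin θ) = -2.6667
v = R·ω = -2.6667·-0.7500 = 2.0000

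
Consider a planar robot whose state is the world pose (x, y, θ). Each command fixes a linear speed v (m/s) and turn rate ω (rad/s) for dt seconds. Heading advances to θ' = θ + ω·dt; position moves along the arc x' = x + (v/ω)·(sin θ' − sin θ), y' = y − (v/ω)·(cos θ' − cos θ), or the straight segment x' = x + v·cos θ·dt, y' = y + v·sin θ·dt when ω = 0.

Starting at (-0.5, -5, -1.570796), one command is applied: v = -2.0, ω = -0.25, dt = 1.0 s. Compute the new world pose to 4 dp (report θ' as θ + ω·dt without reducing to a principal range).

(-0.2513, -3.0208, -1.8208)

θ' = -1.5708 + -0.25·1.0 = -1.8208
R = v/ω = -2.0/-0.25 = 8.0000
x' = -0.5 + 8.0000·(sin -1.8208 − sin -1.5708) = -0.2513
y' = -5 − 8.0000·(cos -1.8208 − cos -1.5708) = -3.0208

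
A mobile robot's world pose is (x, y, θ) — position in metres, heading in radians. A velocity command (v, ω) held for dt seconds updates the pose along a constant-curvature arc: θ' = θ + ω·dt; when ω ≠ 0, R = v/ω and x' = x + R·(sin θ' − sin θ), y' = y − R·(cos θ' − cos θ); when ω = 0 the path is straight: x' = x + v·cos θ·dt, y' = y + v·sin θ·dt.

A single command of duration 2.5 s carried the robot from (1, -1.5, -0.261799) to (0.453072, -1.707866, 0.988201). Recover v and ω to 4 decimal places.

Δθ = 0.988201 − -0.261799 = 1.250000
ω = Δθ/dt = 1.250000/2.5 = 0.5000
R = Δx/(sin θ' − sin θ) = -0.5000
v = R·ω = -0.5000·0.5000 = -0.2500

v = -0.2500, ω = 0.5000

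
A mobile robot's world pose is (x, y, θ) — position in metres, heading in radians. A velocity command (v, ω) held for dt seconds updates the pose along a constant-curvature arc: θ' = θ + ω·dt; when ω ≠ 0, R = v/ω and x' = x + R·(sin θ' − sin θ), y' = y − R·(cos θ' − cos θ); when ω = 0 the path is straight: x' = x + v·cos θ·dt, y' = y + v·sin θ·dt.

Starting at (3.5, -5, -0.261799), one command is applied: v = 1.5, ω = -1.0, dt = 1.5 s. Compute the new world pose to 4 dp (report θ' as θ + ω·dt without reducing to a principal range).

θ' = -0.2618 + -1.0·1.5 = -1.7618
R = v/ω = 1.5/-1.0 = -1.5000
x' = 3.5 + -1.5000·(sin -1.7618 − sin -0.2618) = 4.5845
y' = -5 − -1.5000·(cos -1.7618 − cos -0.2618) = -6.7337

(4.5845, -6.7337, -1.7618)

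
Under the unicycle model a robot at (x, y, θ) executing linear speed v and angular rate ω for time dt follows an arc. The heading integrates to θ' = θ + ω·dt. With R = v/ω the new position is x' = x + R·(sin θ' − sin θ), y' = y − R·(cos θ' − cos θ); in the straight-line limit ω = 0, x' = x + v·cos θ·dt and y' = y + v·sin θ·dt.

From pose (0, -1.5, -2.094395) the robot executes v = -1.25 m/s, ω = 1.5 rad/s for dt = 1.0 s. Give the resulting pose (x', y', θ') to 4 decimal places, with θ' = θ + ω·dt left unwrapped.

(-0.2550, -0.3929, -0.5944)

θ' = -2.0944 + 1.5·1.0 = -0.5944
R = v/ω = -1.25/1.5 = -0.8333
x' = 0 + -0.8333·(sin -0.5944 − sin -2.0944) = -0.2550
y' = -1.5 − -0.8333·(cos -0.5944 − cos -2.0944) = -0.3929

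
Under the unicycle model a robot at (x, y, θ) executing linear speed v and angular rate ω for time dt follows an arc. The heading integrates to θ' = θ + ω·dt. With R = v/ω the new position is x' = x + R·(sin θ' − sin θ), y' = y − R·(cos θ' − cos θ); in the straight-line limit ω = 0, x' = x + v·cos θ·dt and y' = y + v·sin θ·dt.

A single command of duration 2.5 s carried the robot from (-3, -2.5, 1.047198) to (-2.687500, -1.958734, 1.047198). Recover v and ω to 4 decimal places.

v = 0.2500, ω = 0.0000

Δθ = 1.047198 − 1.047198 = 0.000000
ω = Δθ/dt = 0.000000/2.5 = 0.0000
ω = 0 → v = (Δx·cos θ + Δy·sin θ)/dt = 0.2500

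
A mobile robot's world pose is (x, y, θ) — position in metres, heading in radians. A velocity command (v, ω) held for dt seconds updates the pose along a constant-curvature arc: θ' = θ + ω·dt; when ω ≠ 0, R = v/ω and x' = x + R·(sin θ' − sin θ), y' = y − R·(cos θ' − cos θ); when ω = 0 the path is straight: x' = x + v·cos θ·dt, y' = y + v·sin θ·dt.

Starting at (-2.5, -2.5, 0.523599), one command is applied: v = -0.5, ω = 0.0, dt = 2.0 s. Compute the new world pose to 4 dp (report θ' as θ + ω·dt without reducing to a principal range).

(-3.3660, -3.0000, 0.5236)

θ' = 0.5236 + 0.0·2.0 = 0.5236
ω = 0 → straight: x' = -2.5 + -0.5·cos(0.5236)·2.0 = -3.3660
y' = -2.5 + -0.5·sin(0.5236)·2.0 = -3.0000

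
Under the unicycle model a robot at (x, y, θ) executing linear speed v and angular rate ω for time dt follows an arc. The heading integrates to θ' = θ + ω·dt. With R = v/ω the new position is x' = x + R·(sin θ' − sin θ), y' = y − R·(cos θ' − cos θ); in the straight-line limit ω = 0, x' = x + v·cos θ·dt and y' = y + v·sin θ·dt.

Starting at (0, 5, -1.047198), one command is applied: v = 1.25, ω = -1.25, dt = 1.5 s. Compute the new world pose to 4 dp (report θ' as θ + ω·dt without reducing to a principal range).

(-0.6484, 3.5240, -2.9222)

θ' = -1.0472 + -1.25·1.5 = -2.9222
R = v/ω = 1.25/-1.25 = -1.0000
x' = 0 + -1.0000·(sin -2.9222 − sin -1.0472) = -0.6484
y' = 5 − -1.0000·(cos -2.9222 − cos -1.0472) = 3.5240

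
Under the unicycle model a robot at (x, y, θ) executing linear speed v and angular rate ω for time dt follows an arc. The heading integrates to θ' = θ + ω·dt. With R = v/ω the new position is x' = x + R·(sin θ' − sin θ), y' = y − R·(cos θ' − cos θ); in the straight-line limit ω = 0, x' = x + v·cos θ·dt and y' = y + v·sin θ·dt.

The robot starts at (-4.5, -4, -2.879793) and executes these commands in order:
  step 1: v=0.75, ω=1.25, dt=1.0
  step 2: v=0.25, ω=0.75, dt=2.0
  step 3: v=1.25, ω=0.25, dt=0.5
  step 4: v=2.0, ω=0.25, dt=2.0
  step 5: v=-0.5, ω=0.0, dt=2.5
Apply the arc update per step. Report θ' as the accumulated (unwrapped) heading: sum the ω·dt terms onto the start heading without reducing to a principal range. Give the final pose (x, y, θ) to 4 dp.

step 1: θ'=-1.6298 (R=0.6000) → pose (-4.9437, -4.5442, -1.6298)
step 2: θ'=-0.1298 (R=0.3333) → pose (-4.6541, -4.8944, -0.1298)
step 3: θ'=-0.0048 (R=5.0000) → pose (-4.0309, -4.9364, -0.0048)
step 4: θ'=0.4952 (R=8.0000) → pose (-0.1908, -3.9754, 0.4952)
step 5: θ'=0.4952 (straight) → pose (-1.2907, -4.5694, 0.4952)

(-1.2907, -4.5694, 0.4952)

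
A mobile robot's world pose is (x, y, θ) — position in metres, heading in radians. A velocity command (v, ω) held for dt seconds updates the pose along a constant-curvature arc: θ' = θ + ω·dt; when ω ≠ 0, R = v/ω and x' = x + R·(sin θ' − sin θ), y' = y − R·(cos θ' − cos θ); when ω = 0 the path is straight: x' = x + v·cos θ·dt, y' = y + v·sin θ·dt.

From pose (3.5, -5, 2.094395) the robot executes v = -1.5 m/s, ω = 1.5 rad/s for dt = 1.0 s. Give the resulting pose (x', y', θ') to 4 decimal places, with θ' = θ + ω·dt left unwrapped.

(4.8035, -5.3992, 3.5944)

θ' = 2.0944 + 1.5·1.0 = 3.5944
R = v/ω = -1.5/1.5 = -1.0000
x' = 3.5 + -1.0000·(sin 3.5944 − sin 2.0944) = 4.8035
y' = -5 − -1.0000·(cos 3.5944 − cos 2.0944) = -5.3992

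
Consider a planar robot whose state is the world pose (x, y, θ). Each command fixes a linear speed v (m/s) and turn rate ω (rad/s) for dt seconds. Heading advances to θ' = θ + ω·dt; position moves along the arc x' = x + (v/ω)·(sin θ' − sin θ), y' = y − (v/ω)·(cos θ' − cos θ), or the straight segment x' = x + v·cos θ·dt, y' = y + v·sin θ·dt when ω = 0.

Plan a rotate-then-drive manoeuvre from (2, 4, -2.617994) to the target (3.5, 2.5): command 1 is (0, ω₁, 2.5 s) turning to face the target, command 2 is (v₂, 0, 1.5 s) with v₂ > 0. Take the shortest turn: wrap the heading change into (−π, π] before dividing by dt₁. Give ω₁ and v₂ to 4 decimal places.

ω₁ = 0.7330, v₂ = 1.4142

heading to target = atan2(2.5−4, 3.5−2) = -0.7854
Δθ = wrap(-0.7854 − -2.6180) = 1.8326; ω₁ = Δθ/dt₁ = 0.7330
distance = √((3.5−2)² + (2.5−4)²) = 2.1213; v₂ = distance/dt₂ = 1.4142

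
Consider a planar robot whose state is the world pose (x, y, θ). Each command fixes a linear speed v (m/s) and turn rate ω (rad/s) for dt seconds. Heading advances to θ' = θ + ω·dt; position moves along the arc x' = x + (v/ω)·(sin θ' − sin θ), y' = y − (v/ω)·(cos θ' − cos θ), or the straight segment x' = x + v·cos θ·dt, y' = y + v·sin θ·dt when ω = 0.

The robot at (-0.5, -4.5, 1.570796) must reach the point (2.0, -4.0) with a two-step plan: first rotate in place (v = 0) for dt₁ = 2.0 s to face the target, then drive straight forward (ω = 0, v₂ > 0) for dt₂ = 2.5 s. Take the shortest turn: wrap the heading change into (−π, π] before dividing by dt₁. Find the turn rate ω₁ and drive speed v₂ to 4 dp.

ω₁ = -0.6867, v₂ = 1.0198

heading to target = atan2(-4−-4.5, 2−-0.5) = 0.1974
Δθ = wrap(0.1974 − 1.5708) = -1.3734; ω₁ = Δθ/dt₁ = -0.6867
distance = √((2−-0.5)² + (-4−-4.5)²) = 2.5495; v₂ = distance/dt₂ = 1.0198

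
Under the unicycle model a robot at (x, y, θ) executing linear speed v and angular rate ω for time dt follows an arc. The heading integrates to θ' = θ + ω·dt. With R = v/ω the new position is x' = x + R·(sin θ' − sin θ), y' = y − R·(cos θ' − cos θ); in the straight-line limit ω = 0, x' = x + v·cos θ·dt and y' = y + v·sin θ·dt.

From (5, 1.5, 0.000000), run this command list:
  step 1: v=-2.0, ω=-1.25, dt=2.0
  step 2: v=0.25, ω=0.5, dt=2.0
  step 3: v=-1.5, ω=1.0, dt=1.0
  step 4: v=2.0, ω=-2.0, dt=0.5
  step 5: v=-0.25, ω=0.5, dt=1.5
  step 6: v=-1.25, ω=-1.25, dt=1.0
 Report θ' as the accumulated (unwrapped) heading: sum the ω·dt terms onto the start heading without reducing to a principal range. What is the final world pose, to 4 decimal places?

step 1: θ'=-2.5000 (R=1.6000) → pose (4.0424, 4.3818, -2.5000)
step 2: θ'=-1.5000 (R=0.5000) → pose (3.8429, 3.9459, -1.5000)
step 3: θ'=-0.5000 (R=-1.5000) → pose (3.0658, 5.1562, -0.5000)
step 4: θ'=-1.5000 (R=-1.0000) → pose (3.5839, 4.3493, -1.5000)
step 5: θ'=-0.7500 (R=-0.5000) → pose (3.4260, 4.6798, -0.7500)
step 6: θ'=-2.0000 (R=1.0000) → pose (3.1983, 5.8276, -2.0000)

(3.1983, 5.8276, -2.0000)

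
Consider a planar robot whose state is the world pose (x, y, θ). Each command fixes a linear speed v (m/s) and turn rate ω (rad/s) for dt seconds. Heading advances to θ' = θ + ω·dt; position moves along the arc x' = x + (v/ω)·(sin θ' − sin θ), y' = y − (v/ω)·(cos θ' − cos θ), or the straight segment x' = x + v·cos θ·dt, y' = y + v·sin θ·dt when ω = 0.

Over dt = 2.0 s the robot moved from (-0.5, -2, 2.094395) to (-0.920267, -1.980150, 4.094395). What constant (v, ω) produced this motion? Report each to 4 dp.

Δθ = 4.094395 − 2.094395 = 2.000000
ω = Δθ/dt = 2.000000/2.0 = 1.0000
R = Δx/(sin θ' − sin θ) = 0.2500
v = R·ω = 0.2500·1.0000 = 0.2500

v = 0.2500, ω = 1.0000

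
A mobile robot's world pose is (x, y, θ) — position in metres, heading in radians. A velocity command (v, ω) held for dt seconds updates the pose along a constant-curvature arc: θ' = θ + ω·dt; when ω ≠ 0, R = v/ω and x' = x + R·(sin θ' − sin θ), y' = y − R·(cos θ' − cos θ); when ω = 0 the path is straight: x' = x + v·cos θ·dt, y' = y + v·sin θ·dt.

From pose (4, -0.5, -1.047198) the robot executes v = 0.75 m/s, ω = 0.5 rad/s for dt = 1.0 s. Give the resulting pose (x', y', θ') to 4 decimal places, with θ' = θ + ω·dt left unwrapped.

θ' = -1.0472 + 0.5·1.0 = -0.5472
R = v/ω = 0.75/0.5 = 1.5000
x' = 4 + 1.5000·(sin -0.5472 − sin -1.0472) = 4.5186
y' = -0.5 − 1.5000·(cos -0.5472 − cos -1.0472) = -1.0310

(4.5186, -1.0310, -0.5472)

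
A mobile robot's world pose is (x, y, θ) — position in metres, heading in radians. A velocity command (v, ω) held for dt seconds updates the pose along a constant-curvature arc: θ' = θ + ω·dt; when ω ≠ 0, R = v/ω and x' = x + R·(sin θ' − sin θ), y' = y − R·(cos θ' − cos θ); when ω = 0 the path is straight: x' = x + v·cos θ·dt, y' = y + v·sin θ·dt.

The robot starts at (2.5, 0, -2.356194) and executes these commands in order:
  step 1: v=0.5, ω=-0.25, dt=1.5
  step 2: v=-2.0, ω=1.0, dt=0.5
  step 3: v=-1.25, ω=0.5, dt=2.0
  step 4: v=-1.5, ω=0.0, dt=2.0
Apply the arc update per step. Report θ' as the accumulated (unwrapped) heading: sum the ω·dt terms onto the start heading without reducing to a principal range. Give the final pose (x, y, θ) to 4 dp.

step 1: θ'=-2.7312 (R=-2.0000) → pose (1.8837, -0.4197, -2.7312)
step 2: θ'=-2.2312 (R=-2.0000) → pose (2.6653, 0.1874, -2.2312)
step 3: θ'=-1.2312 (R=-2.5000) → pose (3.0481, 2.5537, -1.2312)
step 4: θ'=-1.2312 (straight) → pose (2.0488, 5.3824, -1.2312)

(2.0488, 5.3824, -1.2312)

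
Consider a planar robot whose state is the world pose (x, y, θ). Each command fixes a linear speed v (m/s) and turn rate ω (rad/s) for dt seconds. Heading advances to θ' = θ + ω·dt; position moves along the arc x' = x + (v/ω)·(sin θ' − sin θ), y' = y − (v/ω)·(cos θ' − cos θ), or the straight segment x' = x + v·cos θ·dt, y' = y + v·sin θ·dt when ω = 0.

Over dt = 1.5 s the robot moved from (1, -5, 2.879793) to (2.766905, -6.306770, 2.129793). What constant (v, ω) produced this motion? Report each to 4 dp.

Δθ = 2.129793 − 2.879793 = -0.750000
ω = Δθ/dt = -0.750000/1.5 = -0.5000
R = Δx/(sin θ' − sin θ) = 3.0000
v = R·ω = 3.0000·-0.5000 = -1.5000

v = -1.5000, ω = -0.5000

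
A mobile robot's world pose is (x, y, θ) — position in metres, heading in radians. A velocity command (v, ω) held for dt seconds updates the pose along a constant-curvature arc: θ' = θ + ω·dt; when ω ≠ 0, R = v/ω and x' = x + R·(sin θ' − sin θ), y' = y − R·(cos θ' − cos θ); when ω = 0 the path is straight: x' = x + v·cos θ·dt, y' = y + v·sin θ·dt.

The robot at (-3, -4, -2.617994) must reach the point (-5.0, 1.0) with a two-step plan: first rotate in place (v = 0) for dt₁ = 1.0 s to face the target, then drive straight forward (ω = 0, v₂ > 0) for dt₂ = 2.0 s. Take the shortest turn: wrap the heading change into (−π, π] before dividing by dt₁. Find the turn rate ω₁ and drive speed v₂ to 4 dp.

heading to target = atan2(1−-4, -5−-3) = 1.9513
Δθ = wrap(1.9513 − -2.6180) = -1.7139; ω₁ = Δθ/dt₁ = -1.7139
distance = √((-5−-3)² + (1−-4)²) = 5.3852; v₂ = distance/dt₂ = 2.6926

ω₁ = -1.7139, v₂ = 2.6926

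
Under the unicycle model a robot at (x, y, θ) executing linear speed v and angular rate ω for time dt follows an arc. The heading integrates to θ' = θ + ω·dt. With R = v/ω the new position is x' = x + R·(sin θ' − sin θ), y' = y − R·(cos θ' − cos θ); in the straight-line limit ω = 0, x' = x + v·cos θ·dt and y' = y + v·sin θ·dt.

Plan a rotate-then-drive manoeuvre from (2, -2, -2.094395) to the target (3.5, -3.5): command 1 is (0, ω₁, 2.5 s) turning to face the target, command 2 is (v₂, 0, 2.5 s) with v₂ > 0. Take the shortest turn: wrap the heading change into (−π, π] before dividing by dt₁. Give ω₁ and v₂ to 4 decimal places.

ω₁ = 0.5236, v₂ = 0.8485

heading to target = atan2(-3.5−-2, 3.5−2) = -0.7854
Δθ = wrap(-0.7854 − -2.0944) = 1.3090; ω₁ = Δθ/dt₁ = 0.5236
distance = √((3.5−2)² + (-3.5−-2)²) = 2.1213; v₂ = distance/dt₂ = 0.8485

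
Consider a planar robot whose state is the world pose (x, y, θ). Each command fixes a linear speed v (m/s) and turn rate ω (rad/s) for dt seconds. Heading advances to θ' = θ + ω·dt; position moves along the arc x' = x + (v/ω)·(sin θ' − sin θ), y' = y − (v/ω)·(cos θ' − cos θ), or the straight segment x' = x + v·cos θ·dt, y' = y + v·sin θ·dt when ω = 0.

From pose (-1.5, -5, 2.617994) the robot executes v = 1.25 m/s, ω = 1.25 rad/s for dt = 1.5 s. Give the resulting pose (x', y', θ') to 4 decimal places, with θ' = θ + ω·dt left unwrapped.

(-2.9760, -5.6484, 4.4930)

θ' = 2.6180 + 1.25·1.5 = 4.4930
R = v/ω = 1.25/1.25 = 1.0000
x' = -1.5 + 1.0000·(sin 4.4930 − sin 2.6180) = -2.9760
y' = -5 − 1.0000·(cos 4.4930 − cos 2.6180) = -5.6484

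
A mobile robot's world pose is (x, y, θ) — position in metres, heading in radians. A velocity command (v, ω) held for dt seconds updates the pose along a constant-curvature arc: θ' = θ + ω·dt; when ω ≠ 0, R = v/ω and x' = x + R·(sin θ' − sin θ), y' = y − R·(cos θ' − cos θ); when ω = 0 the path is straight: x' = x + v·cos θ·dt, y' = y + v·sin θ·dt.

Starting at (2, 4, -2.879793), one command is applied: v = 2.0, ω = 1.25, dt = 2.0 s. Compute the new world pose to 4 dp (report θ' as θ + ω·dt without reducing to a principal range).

θ' = -2.8798 + 1.25·2.0 = -0.3798
R = v/ω = 2.0/1.25 = 1.6000
x' = 2 + 1.6000·(sin -0.3798 − sin -2.8798) = 1.8209
y' = 4 − 1.6000·(cos -0.3798 − cos -2.8798) = 0.9685

(1.8209, 0.9685, -0.3798)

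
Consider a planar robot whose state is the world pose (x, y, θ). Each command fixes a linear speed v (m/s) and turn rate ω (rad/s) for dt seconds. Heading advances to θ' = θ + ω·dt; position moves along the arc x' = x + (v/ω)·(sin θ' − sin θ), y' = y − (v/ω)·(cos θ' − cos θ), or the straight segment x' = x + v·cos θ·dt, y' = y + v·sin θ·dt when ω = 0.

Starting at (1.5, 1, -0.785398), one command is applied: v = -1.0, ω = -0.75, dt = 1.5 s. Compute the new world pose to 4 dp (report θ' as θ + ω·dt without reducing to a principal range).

(1.1856, 2.3870, -1.9104)

θ' = -0.7854 + -0.75·1.5 = -1.9104
R = v/ω = -1.0/-0.75 = 1.3333
x' = 1.5 + 1.3333·(sin -1.9104 − sin -0.7854) = 1.1856
y' = 1 − 1.3333·(cos -1.9104 − cos -0.7854) = 2.3870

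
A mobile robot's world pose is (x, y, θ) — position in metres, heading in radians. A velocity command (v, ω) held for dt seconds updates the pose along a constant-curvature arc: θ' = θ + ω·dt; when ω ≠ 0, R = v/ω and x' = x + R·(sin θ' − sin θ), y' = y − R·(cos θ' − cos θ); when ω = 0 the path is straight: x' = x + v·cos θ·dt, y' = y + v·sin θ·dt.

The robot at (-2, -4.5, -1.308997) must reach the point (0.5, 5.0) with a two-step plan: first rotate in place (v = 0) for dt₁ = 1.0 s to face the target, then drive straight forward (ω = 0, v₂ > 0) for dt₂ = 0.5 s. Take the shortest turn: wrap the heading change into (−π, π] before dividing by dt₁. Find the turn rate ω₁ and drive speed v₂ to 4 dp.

ω₁ = 2.6225, v₂ = 19.6469

heading to target = atan2(5−-4.5, 0.5−-2) = 1.3135
Δθ = wrap(1.3135 − -1.3090) = 2.6225; ω₁ = Δθ/dt₁ = 2.6225
distance = √((0.5−-2)² + (5−-4.5)²) = 9.8234; v₂ = distance/dt₂ = 19.6469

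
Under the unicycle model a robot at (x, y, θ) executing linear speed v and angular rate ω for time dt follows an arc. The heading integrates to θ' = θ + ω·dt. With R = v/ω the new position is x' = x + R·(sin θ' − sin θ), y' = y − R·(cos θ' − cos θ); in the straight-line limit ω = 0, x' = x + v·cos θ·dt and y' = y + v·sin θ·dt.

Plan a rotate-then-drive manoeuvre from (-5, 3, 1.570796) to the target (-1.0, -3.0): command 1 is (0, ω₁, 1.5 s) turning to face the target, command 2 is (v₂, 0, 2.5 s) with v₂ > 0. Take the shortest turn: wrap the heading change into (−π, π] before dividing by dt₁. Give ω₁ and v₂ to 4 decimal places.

heading to target = atan2(-3−3, -1−-5) = -0.9828
Δθ = wrap(-0.9828 − 1.5708) = -2.5536; ω₁ = Δθ/dt₁ = -1.7024
distance = √((-1−-5)² + (-3−3)²) = 7.2111; v₂ = distance/dt₂ = 2.8844

ω₁ = -1.7024, v₂ = 2.8844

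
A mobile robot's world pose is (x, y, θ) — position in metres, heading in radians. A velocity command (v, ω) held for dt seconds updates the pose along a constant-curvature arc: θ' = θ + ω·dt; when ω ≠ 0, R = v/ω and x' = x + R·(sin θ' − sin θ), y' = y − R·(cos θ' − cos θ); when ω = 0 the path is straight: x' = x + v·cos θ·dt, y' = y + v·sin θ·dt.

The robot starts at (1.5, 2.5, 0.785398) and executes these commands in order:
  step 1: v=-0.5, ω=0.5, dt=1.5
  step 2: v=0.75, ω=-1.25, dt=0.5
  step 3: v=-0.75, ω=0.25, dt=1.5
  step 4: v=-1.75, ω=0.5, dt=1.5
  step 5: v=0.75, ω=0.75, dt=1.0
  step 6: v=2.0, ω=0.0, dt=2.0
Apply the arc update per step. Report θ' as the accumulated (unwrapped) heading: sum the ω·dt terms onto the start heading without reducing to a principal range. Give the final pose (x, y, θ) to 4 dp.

step 1: θ'=1.5354 (R=-1.0000) → pose (1.2077, 1.8283, 1.5354)
step 2: θ'=0.9104 (R=-0.6000) → pose (1.3335, 2.1751, 0.9104)
step 3: θ'=1.2854 (R=-3.0000) → pose (0.8241, 1.1794, 1.2854)
step 4: θ'=2.0354 (R=-3.5000) → pose (1.0535, -1.3742, 2.0354)
step 5: θ'=2.7854 (R=1.0000) → pose (0.5082, -0.8850, 2.7854)
step 6: θ'=2.7854 (straight) → pose (-3.2407, 0.5098, 2.7854)

(-3.2407, 0.5098, 2.7854)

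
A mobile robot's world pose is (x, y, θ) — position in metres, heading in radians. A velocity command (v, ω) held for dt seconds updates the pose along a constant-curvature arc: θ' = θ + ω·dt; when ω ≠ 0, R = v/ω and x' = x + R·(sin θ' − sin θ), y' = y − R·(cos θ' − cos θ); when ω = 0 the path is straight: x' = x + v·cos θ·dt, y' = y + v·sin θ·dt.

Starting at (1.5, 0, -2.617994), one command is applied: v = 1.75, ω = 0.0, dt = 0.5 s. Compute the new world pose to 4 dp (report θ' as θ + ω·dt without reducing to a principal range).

θ' = -2.6180 + 0.0·0.5 = -2.6180
ω = 0 → straight: x' = 1.5 + 1.75·cos(-2.6180)·0.5 = 0.7422
y' = 0 + 1.75·sin(-2.6180)·0.5 = -0.4375

(0.7422, -0.4375, -2.6180)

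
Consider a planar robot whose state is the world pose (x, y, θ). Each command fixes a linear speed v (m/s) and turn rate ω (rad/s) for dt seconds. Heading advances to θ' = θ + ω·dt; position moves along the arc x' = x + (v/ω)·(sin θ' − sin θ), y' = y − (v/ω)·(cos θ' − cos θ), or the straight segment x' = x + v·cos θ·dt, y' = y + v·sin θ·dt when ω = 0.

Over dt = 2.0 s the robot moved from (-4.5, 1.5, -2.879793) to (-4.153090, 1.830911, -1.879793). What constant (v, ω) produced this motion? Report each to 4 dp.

Δθ = -1.879793 − -2.879793 = 1.000000
ω = Δθ/dt = 1.000000/2.0 = 0.5000
R = Δx/(sin θ' − sin θ) = -0.5000
v = R·ω = -0.5000·0.5000 = -0.2500

v = -0.2500, ω = 0.5000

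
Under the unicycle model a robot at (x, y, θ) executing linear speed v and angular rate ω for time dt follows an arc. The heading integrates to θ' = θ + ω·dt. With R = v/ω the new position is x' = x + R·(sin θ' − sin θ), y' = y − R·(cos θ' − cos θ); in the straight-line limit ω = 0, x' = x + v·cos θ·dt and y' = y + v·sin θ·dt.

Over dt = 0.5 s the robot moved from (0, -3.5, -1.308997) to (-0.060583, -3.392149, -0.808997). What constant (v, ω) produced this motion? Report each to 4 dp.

v = -0.2500, ω = 1.0000

Δθ = -0.808997 − -1.308997 = 0.500000
ω = Δθ/dt = 0.500000/0.5 = 1.0000
R = −Δy/(cos θ' − cos θ) = -0.2500
v = R·ω = -0.2500·1.0000 = -0.2500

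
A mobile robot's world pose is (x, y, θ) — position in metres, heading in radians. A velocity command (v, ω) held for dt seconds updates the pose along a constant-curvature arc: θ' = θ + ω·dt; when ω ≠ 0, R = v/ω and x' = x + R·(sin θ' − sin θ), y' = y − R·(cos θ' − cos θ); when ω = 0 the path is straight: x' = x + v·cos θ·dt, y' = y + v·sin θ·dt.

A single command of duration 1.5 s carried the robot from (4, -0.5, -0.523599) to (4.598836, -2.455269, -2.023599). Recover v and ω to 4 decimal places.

v = 1.5000, ω = -1.0000

Δθ = -2.023599 − -0.523599 = -1.500000
ω = Δθ/dt = -1.500000/1.5 = -1.0000
R = −Δy/(cos θ' − cos θ) = -1.5000
v = R·ω = -1.5000·-1.0000 = 1.5000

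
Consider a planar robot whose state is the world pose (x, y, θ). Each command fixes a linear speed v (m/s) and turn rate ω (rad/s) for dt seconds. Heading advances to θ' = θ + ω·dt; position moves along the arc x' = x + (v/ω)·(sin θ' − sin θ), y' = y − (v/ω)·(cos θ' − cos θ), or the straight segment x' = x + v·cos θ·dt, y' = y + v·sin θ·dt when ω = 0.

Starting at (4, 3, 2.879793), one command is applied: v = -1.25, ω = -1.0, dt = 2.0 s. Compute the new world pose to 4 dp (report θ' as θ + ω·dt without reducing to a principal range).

(4.6397, 0.9960, 0.8798)

θ' = 2.8798 + -1.0·2.0 = 0.8798
R = v/ω = -1.25/-1.0 = 1.2500
x' = 4 + 1.2500·(sin 0.8798 − sin 2.8798) = 4.6397
y' = 3 − 1.2500·(cos 0.8798 − cos 2.8798) = 0.9960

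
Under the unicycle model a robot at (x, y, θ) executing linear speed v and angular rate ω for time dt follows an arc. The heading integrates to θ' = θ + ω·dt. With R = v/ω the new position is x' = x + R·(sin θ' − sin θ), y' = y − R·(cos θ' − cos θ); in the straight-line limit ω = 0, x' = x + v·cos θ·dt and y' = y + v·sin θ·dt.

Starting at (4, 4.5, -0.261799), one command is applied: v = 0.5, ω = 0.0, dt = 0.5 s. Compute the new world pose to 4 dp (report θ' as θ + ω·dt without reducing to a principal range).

θ' = -0.2618 + 0.0·0.5 = -0.2618
ω = 0 → straight: x' = 4 + 0.5·cos(-0.2618)·0.5 = 4.2415
y' = 4.5 + 0.5·sin(-0.2618)·0.5 = 4.4353

(4.2415, 4.4353, -0.2618)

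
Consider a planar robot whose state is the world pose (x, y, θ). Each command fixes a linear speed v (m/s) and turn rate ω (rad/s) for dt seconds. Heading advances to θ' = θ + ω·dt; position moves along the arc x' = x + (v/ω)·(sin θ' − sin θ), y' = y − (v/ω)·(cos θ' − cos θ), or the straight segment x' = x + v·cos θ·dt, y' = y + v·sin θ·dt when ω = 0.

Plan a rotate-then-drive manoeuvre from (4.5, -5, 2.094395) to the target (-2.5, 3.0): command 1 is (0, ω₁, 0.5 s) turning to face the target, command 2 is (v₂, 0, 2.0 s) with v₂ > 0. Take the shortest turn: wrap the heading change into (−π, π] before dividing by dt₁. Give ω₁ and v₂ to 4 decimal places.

heading to target = atan2(3−-5, -2.5−4.5) = 2.2896
Δθ = wrap(2.2896 − 2.0944) = 0.1952; ω₁ = Δθ/dt₁ = 0.3905
distance = √((-2.5−4.5)² + (3−-5)²) = 10.6301; v₂ = distance/dt₂ = 5.3151

ω₁ = 0.3905, v₂ = 5.3151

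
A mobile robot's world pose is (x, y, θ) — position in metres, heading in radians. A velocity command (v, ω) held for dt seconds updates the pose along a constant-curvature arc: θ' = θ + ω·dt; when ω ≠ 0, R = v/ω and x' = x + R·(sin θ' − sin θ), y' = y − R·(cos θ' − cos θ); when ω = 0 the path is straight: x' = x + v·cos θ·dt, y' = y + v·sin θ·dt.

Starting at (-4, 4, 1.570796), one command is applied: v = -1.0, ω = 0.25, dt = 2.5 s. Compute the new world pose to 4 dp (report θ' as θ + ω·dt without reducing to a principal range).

(-3.2439, 1.6596, 2.1958)

θ' = 1.5708 + 0.25·2.5 = 2.1958
R = v/ω = -1.0/0.25 = -4.0000
x' = -4 + -4.0000·(sin 2.1958 − sin 1.5708) = -3.2439
y' = 4 − -4.0000·(cos 2.1958 − cos 1.5708) = 1.6596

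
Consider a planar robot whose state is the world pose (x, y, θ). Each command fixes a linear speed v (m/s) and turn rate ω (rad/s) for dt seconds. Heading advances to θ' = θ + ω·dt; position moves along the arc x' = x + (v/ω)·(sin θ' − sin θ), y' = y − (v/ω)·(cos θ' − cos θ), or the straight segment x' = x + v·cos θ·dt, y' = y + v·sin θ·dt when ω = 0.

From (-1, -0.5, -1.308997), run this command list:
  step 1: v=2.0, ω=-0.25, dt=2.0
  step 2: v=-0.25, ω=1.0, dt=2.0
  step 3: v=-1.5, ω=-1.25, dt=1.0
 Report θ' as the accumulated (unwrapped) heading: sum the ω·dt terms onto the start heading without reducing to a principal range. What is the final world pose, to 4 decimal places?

(-2.5177, -3.5633, -1.0590)

step 1: θ'=-1.8090 (R=-8.0000) → pose (-0.9533, -4.4582, -1.8090)
step 2: θ'=0.1910 (R=-0.2500) → pose (-1.2437, -4.1537, 0.1910)
step 3: θ'=-1.0590 (R=1.2000) → pose (-2.5177, -3.5633, -1.0590)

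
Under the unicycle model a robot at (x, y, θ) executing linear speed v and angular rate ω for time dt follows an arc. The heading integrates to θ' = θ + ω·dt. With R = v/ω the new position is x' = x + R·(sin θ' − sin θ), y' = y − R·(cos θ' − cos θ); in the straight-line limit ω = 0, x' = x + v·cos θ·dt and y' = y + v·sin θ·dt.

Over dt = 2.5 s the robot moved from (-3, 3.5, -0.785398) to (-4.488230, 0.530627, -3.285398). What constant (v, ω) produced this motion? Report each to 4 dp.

v = 1.7500, ω = -1.0000

Δθ = -3.285398 − -0.785398 = -2.500000
ω = Δθ/dt = -2.500000/2.5 = -1.0000
R = −Δy/(cos θ' − cos θ) = -1.7500
v = R·ω = -1.7500·-1.0000 = 1.7500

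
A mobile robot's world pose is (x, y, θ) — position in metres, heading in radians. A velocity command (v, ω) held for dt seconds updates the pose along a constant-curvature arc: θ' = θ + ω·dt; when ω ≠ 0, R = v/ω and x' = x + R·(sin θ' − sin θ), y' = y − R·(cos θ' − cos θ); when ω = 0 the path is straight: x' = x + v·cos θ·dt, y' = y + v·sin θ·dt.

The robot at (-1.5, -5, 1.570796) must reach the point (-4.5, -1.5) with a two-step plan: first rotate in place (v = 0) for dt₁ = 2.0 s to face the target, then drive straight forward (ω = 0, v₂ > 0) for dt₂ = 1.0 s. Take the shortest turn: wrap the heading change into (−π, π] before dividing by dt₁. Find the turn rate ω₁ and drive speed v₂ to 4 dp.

heading to target = atan2(-1.5−-5, -4.5−-1.5) = 2.2794
Δθ = wrap(2.2794 − 1.5708) = 0.7086; ω₁ = Δθ/dt₁ = 0.3543
distance = √((-4.5−-1.5)² + (-1.5−-5)²) = 4.6098; v₂ = distance/dt₂ = 4.6098

ω₁ = 0.3543, v₂ = 4.6098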